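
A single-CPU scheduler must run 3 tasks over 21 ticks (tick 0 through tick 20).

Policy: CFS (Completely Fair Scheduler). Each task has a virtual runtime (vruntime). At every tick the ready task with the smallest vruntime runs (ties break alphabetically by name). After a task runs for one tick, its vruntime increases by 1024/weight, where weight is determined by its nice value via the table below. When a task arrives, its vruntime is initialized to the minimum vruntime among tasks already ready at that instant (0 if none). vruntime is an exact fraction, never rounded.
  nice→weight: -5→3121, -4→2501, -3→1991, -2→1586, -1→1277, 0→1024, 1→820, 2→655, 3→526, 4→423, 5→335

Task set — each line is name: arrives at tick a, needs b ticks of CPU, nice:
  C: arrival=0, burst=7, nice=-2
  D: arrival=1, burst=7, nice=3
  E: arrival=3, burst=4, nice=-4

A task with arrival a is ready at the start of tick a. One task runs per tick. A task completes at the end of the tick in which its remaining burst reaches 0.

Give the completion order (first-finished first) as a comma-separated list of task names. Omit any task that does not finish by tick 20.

completion order = E, C, D

t=0: vr[C=0] → run C
t=1: vr[C=512/793 D=512/793] → run C
t=2: vr[C=1024/793 D=512/793] → run D
t=3: vr[C=1024/793 D=540672/208559 E=1024/793] → run C
t=4: vr[C=1536/793 D=540672/208559 E=1024/793] → run E
t=5: vr[C=1536/793 D=540672/208559 E=55296/32513] → run E
t=6: vr[C=1536/793 D=540672/208559 E=68608/32513] → run C
t=7: vr[C=2048/793 D=540672/208559 E=68608/32513] → run E
t=8: vr[C=2048/793 D=540672/208559 E=81920/32513] → run E
t=9: vr[C=2048/793 D=540672/208559] → run C
t=10: vr[C=2560/793 D=540672/208559] → run D
t=11: vr[C=2560/793 D=946688/208559] → run C
t=12: vr[C=3072/793 D=946688/208559] → run C
t=13: vr[D=946688/208559] → run D
t=14: vr[D=1352704/208559] → run D
t=15: vr[D=1758720/208559] → run D
t=16: vr[D=2164736/208559] → run D
t=17: vr[D=2570752/208559] → run D
t=18: (idle)
t=19: (idle)
t=20: (idle)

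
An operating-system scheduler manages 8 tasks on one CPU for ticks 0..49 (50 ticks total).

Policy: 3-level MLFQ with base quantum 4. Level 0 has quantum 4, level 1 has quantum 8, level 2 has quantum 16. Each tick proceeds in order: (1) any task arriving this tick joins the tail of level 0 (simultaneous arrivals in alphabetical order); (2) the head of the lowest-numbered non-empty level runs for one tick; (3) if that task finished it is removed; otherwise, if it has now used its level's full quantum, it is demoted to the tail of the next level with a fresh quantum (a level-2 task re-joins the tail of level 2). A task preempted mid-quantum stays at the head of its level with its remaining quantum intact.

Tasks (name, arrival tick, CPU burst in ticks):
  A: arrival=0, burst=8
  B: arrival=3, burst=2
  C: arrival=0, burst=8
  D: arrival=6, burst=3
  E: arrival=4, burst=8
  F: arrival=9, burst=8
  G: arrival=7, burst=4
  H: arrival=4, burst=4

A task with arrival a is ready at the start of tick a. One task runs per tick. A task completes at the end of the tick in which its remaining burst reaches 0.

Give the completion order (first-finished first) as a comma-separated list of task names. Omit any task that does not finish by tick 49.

t=0: L0/L1/L2 = AC/-/- → run A
t=1: L0/L1/L2 = AC/-/- → run A
t=2: L0/L1/L2 = AC/-/- → run A
t=3: L0/L1/L2 = ACB/-/- → run A
t=4: L0/L1/L2 = CBEH/A/- → run C
t=5: L0/L1/L2 = CBEH/A/- → run C
t=6: L0/L1/L2 = CBEHD/A/- → run C
t=7: L0/L1/L2 = CBEHDG/A/- → run C
t=8: L0/L1/L2 = BEHDG/AC/- → run B
t=9: L0/L1/L2 = BEHDGF/AC/- → run B
t=10: L0/L1/L2 = EHDGF/AC/- → run E
t=11: L0/L1/L2 = EHDGF/AC/- → run E
t=12: L0/L1/L2 = EHDGF/AC/- → run E
t=13: L0/L1/L2 = EHDGF/AC/- → run E
t=14: L0/L1/L2 = HDGF/ACE/- → run H
t=15: L0/L1/L2 = HDGF/ACE/- → run H
t=16: L0/L1/L2 = HDGF/ACE/- → run H
t=17: L0/L1/L2 = HDGF/ACE/- → run H
t=18: L0/L1/L2 = DGF/ACE/- → run D
t=19: L0/L1/L2 = DGF/ACE/- → run D
t=20: L0/L1/L2 = DGF/ACE/- → run D
t=21: L0/L1/L2 = GF/ACE/- → run G
t=22: L0/L1/L2 = GF/ACE/- → run G
t=23: L0/L1/L2 = GF/ACE/- → run G
t=24: L0/L1/L2 = GF/ACE/- → run G
t=25: L0/L1/L2 = F/ACE/- → run F
t=26: L0/L1/L2 = F/ACE/- → run F
t=27: L0/L1/L2 = F/ACE/- → run F
t=28: L0/L1/L2 = F/ACE/- → run F
t=29: L0/L1/L2 = -/ACEF/- → run A
t=30: L0/L1/L2 = -/ACEF/- → run A
t=31: L0/L1/L2 = -/ACEF/- → run A
t=32: L0/L1/L2 = -/ACEF/- → run A
t=33: L0/L1/L2 = -/CEF/- → run C
t=34: L0/L1/L2 = -/CEF/- → run C
t=35: L0/L1/L2 = -/CEF/- → run C
t=36: L0/L1/L2 = -/CEF/- → run C
t=37: L0/L1/L2 = -/EF/- → run E
t=38: L0/L1/L2 = -/EF/- → run E
t=39: L0/L1/L2 = -/EF/- → run E
t=40: L0/L1/L2 = -/EF/- → run E
t=41: L0/L1/L2 = -/F/- → run F
t=42: L0/L1/L2 = -/F/- → run F
t=43: L0/L1/L2 = -/F/- → run F
t=44: L0/L1/L2 = -/F/- → run F
t=45: (idle)
t=46: (idle)
t=47: (idle)
t=48: (idle)
t=49: (idle)

completion order = B, H, D, G, A, C, E, F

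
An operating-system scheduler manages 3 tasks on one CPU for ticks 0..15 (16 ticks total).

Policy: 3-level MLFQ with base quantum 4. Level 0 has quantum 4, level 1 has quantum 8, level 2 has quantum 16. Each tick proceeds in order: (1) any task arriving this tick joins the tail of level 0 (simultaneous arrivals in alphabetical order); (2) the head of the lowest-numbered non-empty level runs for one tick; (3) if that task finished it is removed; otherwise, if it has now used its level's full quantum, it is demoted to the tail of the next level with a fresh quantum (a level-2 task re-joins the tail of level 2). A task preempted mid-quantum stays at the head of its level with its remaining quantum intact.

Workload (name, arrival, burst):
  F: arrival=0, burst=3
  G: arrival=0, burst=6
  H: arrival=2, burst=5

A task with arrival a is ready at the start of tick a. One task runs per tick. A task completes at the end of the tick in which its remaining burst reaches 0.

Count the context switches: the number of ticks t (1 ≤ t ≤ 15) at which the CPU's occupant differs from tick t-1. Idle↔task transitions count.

t=0: L0/L1/L2 = FG/-/- → run F
t=1: L0/L1/L2 = FG/-/- → run F
t=2: L0/L1/L2 = FGH/-/- → run F
t=3: L0/L1/L2 = GH/-/- → run G
t=4: L0/L1/L2 = GH/-/- → run G
t=5: L0/L1/L2 = GH/-/- → run G
t=6: L0/L1/L2 = GH/-/- → run G
t=7: L0/L1/L2 = H/G/- → run H
t=8: L0/L1/L2 = H/G/- → run H
t=9: L0/L1/L2 = H/G/- → run H
t=10: L0/L1/L2 = H/G/- → run H
t=11: L0/L1/L2 = -/GH/- → run G
t=12: L0/L1/L2 = -/GH/- → run G
t=13: L0/L1/L2 = -/H/- → run H
t=14: (idle)
t=15: (idle)

context switches = 5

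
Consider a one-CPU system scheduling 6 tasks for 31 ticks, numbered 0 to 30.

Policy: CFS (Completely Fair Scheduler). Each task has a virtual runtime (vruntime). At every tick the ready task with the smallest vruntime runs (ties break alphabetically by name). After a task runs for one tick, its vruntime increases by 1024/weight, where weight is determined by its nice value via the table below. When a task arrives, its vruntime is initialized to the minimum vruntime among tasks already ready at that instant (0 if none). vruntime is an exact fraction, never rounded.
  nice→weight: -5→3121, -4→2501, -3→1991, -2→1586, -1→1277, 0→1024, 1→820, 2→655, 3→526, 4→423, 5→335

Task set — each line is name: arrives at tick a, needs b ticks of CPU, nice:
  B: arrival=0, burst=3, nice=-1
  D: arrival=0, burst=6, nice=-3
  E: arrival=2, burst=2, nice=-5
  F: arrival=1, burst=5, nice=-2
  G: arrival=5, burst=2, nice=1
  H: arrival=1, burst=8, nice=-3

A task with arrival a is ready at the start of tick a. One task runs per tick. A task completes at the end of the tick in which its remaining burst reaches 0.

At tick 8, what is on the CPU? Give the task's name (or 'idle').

running at tick 8 = H

t=0: vr[B=0 D=0] → run B
t=1: vr[B=1024/1277 D=0 F=0 H=0] → run D
t=2: vr[B=1024/1277 D=1024/1991 E=0 F=0 H=0] → run E
t=3: vr[B=1024/1277 D=1024/1991 E=1024/3121 F=0 H=0] → run F
t=4: vr[B=1024/1277 D=1024/1991 E=1024/3121 F=512/793 H=0] → run H
t=5: vr[B=1024/1277 D=1024/1991 E=1024/3121 F=512/793 G=1024/3121 H=1024/1991] → run E
t=6: vr[B=1024/1277 D=1024/1991 F=512/793 G=1024/3121 H=1024/1991] → run G
t=7: vr[B=1024/1277 D=1024/1991 F=512/793 G=1008896/639805 H=1024/1991] → run D
t=8: vr[B=1024/1277 D=2048/1991 F=512/793 G=1008896/639805 H=1024/1991] → run H
t=9: vr[B=1024/1277 D=2048/1991 F=512/793 G=1008896/639805 H=2048/1991] → run F
t=10: vr[B=1024/1277 D=2048/1991 F=1024/793 G=1008896/639805 H=2048/1991] → run B
t=11: vr[B=2048/1277 D=2048/1991 F=1024/793 G=1008896/639805 H=2048/1991] → run D
t=12: vr[B=2048/1277 D=3072/1991 F=1024/793 G=1008896/639805 H=2048/1991] → run H
t=13: vr[B=2048/1277 D=3072/1991 F=1024/793 G=1008896/639805 H=3072/1991] → run F
t=14: vr[B=2048/1277 D=3072/1991 F=1536/793 G=1008896/639805 H=3072/1991] → run D
t=15: vr[B=2048/1277 D=4096/1991 F=1536/793 G=1008896/639805 H=3072/1991] → run H
t=16: vr[B=2048/1277 D=4096/1991 F=1536/793 G=1008896/639805 H=4096/1991] → run G
t=17: vr[B=2048/1277 D=4096/1991 F=1536/793 H=4096/1991] → run B
t=18: vr[D=4096/1991 F=1536/793 H=4096/1991] → run F
t=19: vr[D=4096/1991 F=2048/793 H=4096/1991] → run D
t=20: vr[D=5120/1991 F=2048/793 H=4096/1991] → run H
t=21: vr[D=5120/1991 F=2048/793 H=5120/1991] → run D
t=22: vr[F=2048/793 H=5120/1991] → run H
t=23: vr[F=2048/793 H=6144/1991] → run F
t=24: vr[H=6144/1991] → run H
t=25: vr[H=7168/1991] → run H
t=26: (idle)
t=27: (idle)
t=28: (idle)
t=29: (idle)
t=30: (idle)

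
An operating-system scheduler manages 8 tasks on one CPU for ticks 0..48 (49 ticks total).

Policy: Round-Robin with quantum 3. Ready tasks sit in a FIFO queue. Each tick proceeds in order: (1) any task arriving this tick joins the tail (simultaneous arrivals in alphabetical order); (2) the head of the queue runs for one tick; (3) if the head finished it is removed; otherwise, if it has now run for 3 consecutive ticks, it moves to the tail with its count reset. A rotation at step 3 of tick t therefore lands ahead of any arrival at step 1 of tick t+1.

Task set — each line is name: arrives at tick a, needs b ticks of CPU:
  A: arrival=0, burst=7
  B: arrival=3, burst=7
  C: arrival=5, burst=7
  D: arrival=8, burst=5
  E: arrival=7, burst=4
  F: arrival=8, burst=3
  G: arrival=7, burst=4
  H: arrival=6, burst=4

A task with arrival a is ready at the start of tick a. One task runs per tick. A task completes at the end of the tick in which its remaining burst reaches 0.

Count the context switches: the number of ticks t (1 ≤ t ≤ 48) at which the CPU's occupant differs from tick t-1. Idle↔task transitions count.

t=0: queue=[A] q_used=0 → run A
t=1: queue=[A] q_used=1 → run A
t=2: queue=[A] q_used=2 → run A
t=3: queue=[A,B] q_used=0 → run A
t=4: queue=[A,B] q_used=1 → run A
t=5: queue=[A,B,C] q_used=2 → run A
t=6: queue=[B,C,A,H] q_used=0 → run B
t=7: queue=[B,C,A,H,E,G] q_used=1 → run B
t=8: queue=[B,C,A,H,E,G,D,F] q_used=2 → run B
t=9: queue=[C,A,H,E,G,D,F,B] q_used=0 → run C
t=10: queue=[C,A,H,E,G,D,F,B] q_used=1 → run C
t=11: queue=[C,A,H,E,G,D,F,B] q_used=2 → run C
t=12: queue=[A,H,E,G,D,F,B,C] q_used=0 → run A
t=13: queue=[H,E,G,D,F,B,C] q_used=0 → run H
t=14: queue=[H,E,G,D,F,B,C] q_used=1 → run H
t=15: queue=[H,E,G,D,F,B,C] q_used=2 → run H
t=16: queue=[E,G,D,F,B,C,H] q_used=0 → run E
t=17: queue=[E,G,D,F,B,C,H] q_used=1 → run E
t=18: queue=[E,G,D,F,B,C,H] q_used=2 → run E
t=19: queue=[G,D,F,B,C,H,E] q_used=0 → run G
t=20: queue=[G,D,F,B,C,H,E] q_used=1 → run G
t=21: queue=[G,D,F,B,C,H,E] q_used=2 → run G
t=22: queue=[D,F,B,C,H,E,G] q_used=0 → run D
t=23: queue=[D,F,B,C,H,E,G] q_used=1 → run D
t=24: queue=[D,F,B,C,H,E,G] q_used=2 → run D
t=25: queue=[F,B,C,H,E,G,D] q_used=0 → run F
t=26: queue=[F,B,C,H,E,G,D] q_used=1 → run F
t=27: queue=[F,B,C,H,E,G,D] q_used=2 → run F
t=28: queue=[B,C,H,E,G,D] q_used=0 → run B
t=29: queue=[B,C,H,E,G,D] q_used=1 → run B
t=30: queue=[B,C,H,E,G,D] q_used=2 → run B
t=31: queue=[C,H,E,G,D,B] q_used=0 → run C
t=32: queue=[C,H,E,G,D,B] q_used=1 → run C
t=33: queue=[C,H,E,G,D,B] q_used=2 → run C
t=34: queue=[H,E,G,D,B,C] q_used=0 → run H
t=35: queue=[E,G,D,B,C] q_used=0 → run E
t=36: queue=[G,D,B,C] q_used=0 → run G
t=37: queue=[D,B,C] q_used=0 → run D
t=38: queue=[D,B,C] q_used=1 → run D
t=39: queue=[B,C] q_used=0 → run B
t=40: queue=[C] q_used=0 → run C
t=41: (idle)
t=42: (idle)
t=43: (idle)
t=44: (idle)
t=45: (idle)
t=46: (idle)
t=47: (idle)
t=48: (idle)

context switches = 17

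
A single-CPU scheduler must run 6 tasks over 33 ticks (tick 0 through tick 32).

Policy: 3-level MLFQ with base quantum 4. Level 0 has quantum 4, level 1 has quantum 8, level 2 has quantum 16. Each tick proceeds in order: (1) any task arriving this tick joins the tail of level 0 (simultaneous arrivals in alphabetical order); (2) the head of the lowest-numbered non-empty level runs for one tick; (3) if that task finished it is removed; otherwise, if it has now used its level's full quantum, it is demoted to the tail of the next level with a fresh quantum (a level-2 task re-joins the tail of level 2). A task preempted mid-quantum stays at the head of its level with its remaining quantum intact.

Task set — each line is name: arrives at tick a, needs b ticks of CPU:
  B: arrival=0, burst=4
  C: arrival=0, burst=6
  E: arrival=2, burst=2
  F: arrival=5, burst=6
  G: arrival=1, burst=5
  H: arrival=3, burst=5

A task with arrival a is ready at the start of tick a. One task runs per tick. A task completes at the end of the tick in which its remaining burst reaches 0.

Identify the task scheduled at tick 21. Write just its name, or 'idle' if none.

t=0: L0/L1/L2 = BC/-/- → run B
t=1: L0/L1/L2 = BCG/-/- → run B
t=2: L0/L1/L2 = BCGE/-/- → run B
t=3: L0/L1/L2 = BCGEH/-/- → run B
t=4: L0/L1/L2 = CGEH/-/- → run C
t=5: L0/L1/L2 = CGEHF/-/- → run C
t=6: L0/L1/L2 = CGEHF/-/- → run C
t=7: L0/L1/L2 = CGEHF/-/- → run C
t=8: L0/L1/L2 = GEHF/C/- → run G
t=9: L0/L1/L2 = GEHF/C/- → run G
t=10: L0/L1/L2 = GEHF/C/- → run G
t=11: L0/L1/L2 = GEHF/C/- → run G
t=12: L0/L1/L2 = EHF/CG/- → run E
t=13: L0/L1/L2 = EHF/CG/- → run E
t=14: L0/L1/L2 = HF/CG/- → run H
t=15: L0/L1/L2 = HF/CG/- → run H
t=16: L0/L1/L2 = HF/CG/- → run H
t=17: L0/L1/L2 = HF/CG/- → run H
t=18: L0/L1/L2 = F/CGH/- → run F
t=19: L0/L1/L2 = F/CGH/- → run F
t=20: L0/L1/L2 = F/CGH/- → run F
t=21: L0/L1/L2 = F/CGH/- → run F
t=22: L0/L1/L2 = -/CGHF/- → run C
t=23: L0/L1/L2 = -/CGHF/- → run C
t=24: L0/L1/L2 = -/GHF/- → run G
t=25: L0/L1/L2 = -/HF/- → run H
t=26: L0/L1/L2 = -/F/- → run F
t=27: L0/L1/L2 = -/F/- → run F
t=28: (idle)
t=29: (idle)
t=30: (idle)
t=31: (idle)
t=32: (idle)

running at tick 21 = F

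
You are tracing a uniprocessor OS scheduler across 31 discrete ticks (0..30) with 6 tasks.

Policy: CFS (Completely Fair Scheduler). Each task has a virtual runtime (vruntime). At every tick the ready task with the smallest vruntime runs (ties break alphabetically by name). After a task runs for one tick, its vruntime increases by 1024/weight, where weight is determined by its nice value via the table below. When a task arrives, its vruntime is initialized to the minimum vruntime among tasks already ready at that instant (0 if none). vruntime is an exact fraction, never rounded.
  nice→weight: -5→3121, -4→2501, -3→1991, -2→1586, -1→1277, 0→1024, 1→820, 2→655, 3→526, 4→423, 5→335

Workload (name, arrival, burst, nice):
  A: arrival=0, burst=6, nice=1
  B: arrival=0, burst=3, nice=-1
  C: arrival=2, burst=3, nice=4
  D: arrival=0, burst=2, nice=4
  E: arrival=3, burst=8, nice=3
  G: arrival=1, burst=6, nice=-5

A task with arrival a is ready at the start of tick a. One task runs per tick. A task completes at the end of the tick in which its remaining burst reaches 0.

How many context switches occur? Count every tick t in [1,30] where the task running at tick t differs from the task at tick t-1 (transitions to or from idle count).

context switches = 22

t=0: vr[A=0 B=0 D=0] → run A
t=1: vr[A=256/205 B=0 D=0 G=0] → run B
t=2: vr[A=256/205 B=1024/1277 C=0 D=0 G=0] → run C
t=3: vr[A=256/205 B=1024/1277 C=1024/423 D=0 E=0 G=0] → run D
t=4: vr[A=256/205 B=1024/1277 C=1024/423 D=1024/423 E=0 G=0] → run E
t=5: vr[A=256/205 B=1024/1277 C=1024/423 D=1024/423 E=512/263 G=0] → run G
t=6: vr[A=256/205 B=1024/1277 C=1024/423 D=1024/423 E=512/263 G=1024/3121] → run G
t=7: vr[A=256/205 B=1024/1277 C=1024/423 D=1024/423 E=512/263 G=2048/3121] → run G
t=8: vr[A=256/205 B=1024/1277 C=1024/423 D=1024/423 E=512/263 G=3072/3121] → run B
t=9: vr[A=256/205 B=2048/1277 C=1024/423 D=1024/423 E=512/263 G=3072/3121] → run G
t=10: vr[A=256/205 B=2048/1277 C=1024/423 D=1024/423 E=512/263 G=4096/3121] → run A
t=11: vr[A=512/205 B=2048/1277 C=1024/423 D=1024/423 E=512/263 G=4096/3121] → run G
t=12: vr[A=512/205 B=2048/1277 C=1024/423 D=1024/423 E=512/263 G=5120/3121] → run B
t=13: vr[A=512/205 C=1024/423 D=1024/423 E=512/263 G=5120/3121] → run G
t=14: vr[A=512/205 C=1024/423 D=1024/423 E=512/263] → run E
t=15: vr[A=512/205 C=1024/423 D=1024/423 E=1024/263] → run C
t=16: vr[A=512/205 C=2048/423 D=1024/423 E=1024/263] → run D
t=17: vr[A=512/205 C=2048/423 E=1024/263] → run A
t=18: vr[A=768/205 C=2048/423 E=1024/263] → run A
t=19: vr[A=1024/205 C=2048/423 E=1024/263] → run E
t=20: vr[A=1024/205 C=2048/423 E=1536/263] → run C
t=21: vr[A=1024/205 E=1536/263] → run A
t=22: vr[A=256/41 E=1536/263] → run E
t=23: vr[A=256/41 E=2048/263] → run A
t=24: vr[E=2048/263] → run E
t=25: vr[E=2560/263] → run E
t=26: vr[E=3072/263] → run E
t=27: vr[E=3584/263] → run E
t=28: (idle)
t=29: (idle)
t=30: (idle)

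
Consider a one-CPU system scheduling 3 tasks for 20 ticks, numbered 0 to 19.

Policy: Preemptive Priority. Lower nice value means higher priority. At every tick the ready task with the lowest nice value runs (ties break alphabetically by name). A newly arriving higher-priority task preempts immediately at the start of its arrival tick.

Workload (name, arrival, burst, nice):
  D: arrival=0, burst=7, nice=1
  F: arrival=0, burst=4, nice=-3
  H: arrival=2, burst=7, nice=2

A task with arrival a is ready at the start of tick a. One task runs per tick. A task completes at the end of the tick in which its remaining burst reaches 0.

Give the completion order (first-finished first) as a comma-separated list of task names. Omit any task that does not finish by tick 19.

t=0: ready={D,F} → run F
t=1: ready={D,F} → run F
t=2: ready={D,F,H} → run F
t=3: ready={D,F,H} → run F
t=4: ready={D,H} → run D
t=5: ready={D,H} → run D
t=6: ready={D,H} → run D
t=7: ready={D,H} → run D
t=8: ready={D,H} → run D
t=9: ready={D,H} → run D
t=10: ready={D,H} → run D
t=11: ready={H} → run H
t=12: ready={H} → run H
t=13: ready={H} → run H
t=14: ready={H} → run H
t=15: ready={H} → run H
t=16: ready={H} → run H
t=17: ready={H} → run H
t=18: (idle)
t=19: (idle)

completion order = F, D, H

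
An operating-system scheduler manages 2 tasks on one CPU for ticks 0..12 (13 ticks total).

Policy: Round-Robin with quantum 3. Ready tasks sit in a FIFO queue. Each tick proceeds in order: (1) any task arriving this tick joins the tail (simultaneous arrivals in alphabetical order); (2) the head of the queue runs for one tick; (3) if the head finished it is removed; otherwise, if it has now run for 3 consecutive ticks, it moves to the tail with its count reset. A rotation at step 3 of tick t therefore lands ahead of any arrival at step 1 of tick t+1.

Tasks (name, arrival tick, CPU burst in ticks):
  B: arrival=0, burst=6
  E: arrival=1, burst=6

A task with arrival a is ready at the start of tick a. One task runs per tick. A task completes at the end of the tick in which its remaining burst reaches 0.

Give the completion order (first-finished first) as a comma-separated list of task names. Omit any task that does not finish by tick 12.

t=0: queue=[B] q_used=0 → run B
t=1: queue=[B,E] q_used=1 → run B
t=2: queue=[B,E] q_used=2 → run B
t=3: queue=[E,B] q_used=0 → run E
t=4: queue=[E,B] q_used=1 → run E
t=5: queue=[E,B] q_used=2 → run E
t=6: queue=[B,E] q_used=0 → run B
t=7: queue=[B,E] q_used=1 → run B
t=8: queue=[B,E] q_used=2 → run B
t=9: queue=[E] q_used=0 → run E
t=10: queue=[E] q_used=1 → run E
t=11: queue=[E] q_used=2 → run E
t=12: (idle)

completion order = B, E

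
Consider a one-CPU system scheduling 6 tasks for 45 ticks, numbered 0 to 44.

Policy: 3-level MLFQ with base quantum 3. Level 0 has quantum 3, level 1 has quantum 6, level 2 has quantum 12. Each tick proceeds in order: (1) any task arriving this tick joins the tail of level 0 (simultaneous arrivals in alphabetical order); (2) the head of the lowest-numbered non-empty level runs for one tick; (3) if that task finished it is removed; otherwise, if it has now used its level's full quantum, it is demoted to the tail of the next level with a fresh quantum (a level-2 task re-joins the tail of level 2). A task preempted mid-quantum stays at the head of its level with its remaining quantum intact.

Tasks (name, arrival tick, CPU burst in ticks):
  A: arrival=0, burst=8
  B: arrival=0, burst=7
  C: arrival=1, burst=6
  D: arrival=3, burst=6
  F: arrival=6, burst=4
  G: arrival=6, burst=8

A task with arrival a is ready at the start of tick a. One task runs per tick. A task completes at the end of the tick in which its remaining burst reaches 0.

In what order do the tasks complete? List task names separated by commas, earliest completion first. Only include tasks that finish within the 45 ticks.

t=0: L0/L1/L2 = AB/-/- → run A
t=1: L0/L1/L2 = ABC/-/- → run A
t=2: L0/L1/L2 = ABC/-/- → run A
t=3: L0/L1/L2 = BCD/A/- → run B
t=4: L0/L1/L2 = BCD/A/- → run B
t=5: L0/L1/L2 = BCD/A/- → run B
t=6: L0/L1/L2 = CDFG/AB/- → run C
t=7: L0/L1/L2 = CDFG/AB/- → run C
t=8: L0/L1/L2 = CDFG/AB/- → run C
t=9: L0/L1/L2 = DFG/ABC/- → run D
t=10: L0/L1/L2 = DFG/ABC/- → run D
t=11: L0/L1/L2 = DFG/ABC/- → run D
t=12: L0/L1/L2 = FG/ABCD/- → run F
t=13: L0/L1/L2 = FG/ABCD/- → run F
t=14: L0/L1/L2 = FG/ABCD/- → run F
t=15: L0/L1/L2 = G/ABCDF/- → run G
t=16: L0/L1/L2 = G/ABCDF/- → run G
t=17: L0/L1/L2 = G/ABCDF/- → run G
t=18: L0/L1/L2 = -/ABCDFG/- → run A
t=19: L0/L1/L2 = -/ABCDFG/- → run A
t=20: L0/L1/L2 = -/ABCDFG/- → run A
t=21: L0/L1/L2 = -/ABCDFG/- → run A
t=22: L0/L1/L2 = -/ABCDFG/- → run A
t=23: L0/L1/L2 = -/BCDFG/- → run B
t=24: L0/L1/L2 = -/BCDFG/- → run B
t=25: L0/L1/L2 = -/BCDFG/- → run B
t=26: L0/L1/L2 = -/BCDFG/- → run B
t=27: L0/L1/L2 = -/CDFG/- → run C
t=28: L0/L1/L2 = -/CDFG/- → run C
t=29: L0/L1/L2 = -/CDFG/- → run C
t=30: L0/L1/L2 = -/DFG/- → run D
t=31: L0/L1/L2 = -/DFG/- → run D
t=32: L0/L1/L2 = -/DFG/- → run D
t=33: L0/L1/L2 = -/FG/- → run F
t=34: L0/L1/L2 = -/G/- → run G
t=35: L0/L1/L2 = -/G/- → run G
t=36: L0/L1/L2 = -/G/- → run G
t=37: L0/L1/L2 = -/G/- → run G
t=38: L0/L1/L2 = -/G/- → run G
t=39: (idle)
t=40: (idle)
t=41: (idle)
t=42: (idle)
t=43: (idle)
t=44: (idle)

completion order = A, B, C, D, F, G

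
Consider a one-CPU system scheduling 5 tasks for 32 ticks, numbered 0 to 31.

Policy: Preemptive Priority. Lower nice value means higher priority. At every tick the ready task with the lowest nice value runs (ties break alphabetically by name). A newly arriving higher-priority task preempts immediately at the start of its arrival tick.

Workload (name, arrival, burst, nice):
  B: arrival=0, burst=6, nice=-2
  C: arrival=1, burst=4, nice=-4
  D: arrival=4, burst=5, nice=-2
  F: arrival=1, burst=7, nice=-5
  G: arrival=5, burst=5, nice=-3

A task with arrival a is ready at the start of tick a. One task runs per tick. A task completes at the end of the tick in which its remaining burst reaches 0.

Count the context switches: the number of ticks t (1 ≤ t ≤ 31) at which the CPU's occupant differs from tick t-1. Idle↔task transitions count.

context switches = 6

t=0: ready={B} → run B
t=1: ready={B,C,F} → run F
t=2: ready={B,C,F} → run F
t=3: ready={B,C,F} → run F
t=4: ready={B,C,D,F} → run F
t=5: ready={B,C,D,F,G} → run F
t=6: ready={B,C,D,F,G} → run F
t=7: ready={B,C,D,F,G} → run F
t=8: ready={B,C,D,G} → run C
t=9: ready={B,C,D,G} → run C
t=10: ready={B,C,D,G} → run C
t=11: ready={B,C,D,G} → run C
t=12: ready={B,D,G} → run G
t=13: ready={B,D,G} → run G
t=14: ready={B,D,G} → run G
t=15: ready={B,D,G} → run G
t=16: ready={B,D,G} → run G
t=17: ready={B,D} → run B
t=18: ready={B,D} → run B
t=19: ready={B,D} → run B
t=20: ready={B,D} → run B
t=21: ready={B,D} → run B
t=22: ready={D} → run D
t=23: ready={D} → run D
t=24: ready={D} → run D
t=25: ready={D} → run D
t=26: ready={D} → run D
t=27: (idle)
t=28: (idle)
t=29: (idle)
t=30: (idle)
t=31: (idle)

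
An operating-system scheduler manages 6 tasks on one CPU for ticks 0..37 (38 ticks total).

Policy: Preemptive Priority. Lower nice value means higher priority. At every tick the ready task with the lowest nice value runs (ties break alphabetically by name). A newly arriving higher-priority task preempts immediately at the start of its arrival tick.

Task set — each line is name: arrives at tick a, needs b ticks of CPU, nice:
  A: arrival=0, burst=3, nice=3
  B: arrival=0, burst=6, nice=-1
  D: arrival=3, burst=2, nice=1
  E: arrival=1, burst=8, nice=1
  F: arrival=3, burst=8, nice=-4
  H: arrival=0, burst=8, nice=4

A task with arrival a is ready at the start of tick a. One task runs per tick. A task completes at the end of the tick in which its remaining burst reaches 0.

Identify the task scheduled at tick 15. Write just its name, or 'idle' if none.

running at tick 15 = D

t=0: ready={A,B,H} → run B
t=1: ready={A,B,E,H} → run B
t=2: ready={A,B,E,H} → run B
t=3: ready={A,B,D,E,F,H} → run F
t=4: ready={A,B,D,E,F,H} → run F
t=5: ready={A,B,D,E,F,H} → run F
t=6: ready={A,B,D,E,F,H} → run F
t=7: ready={A,B,D,E,F,H} → run F
t=8: ready={A,B,D,E,F,H} → run F
t=9: ready={A,B,D,E,F,H} → run F
t=10: ready={A,B,D,E,F,H} → run F
t=11: ready={A,B,D,E,H} → run B
t=12: ready={A,B,D,E,H} → run B
t=13: ready={A,B,D,E,H} → run B
t=14: ready={A,D,E,H} → run D
t=15: ready={A,D,E,H} → run D
t=16: ready={A,E,H} → run E
t=17: ready={A,E,H} → run E
t=18: ready={A,E,H} → run E
t=19: ready={A,E,H} → run E
t=20: ready={A,E,H} → run E
t=21: ready={A,E,H} → run E
t=22: ready={A,E,H} → run E
t=23: ready={A,E,H} → run E
t=24: ready={A,H} → run A
t=25: ready={A,H} → run A
t=26: ready={A,H} → run A
t=27: ready={H} → run H
t=28: ready={H} → run H
t=29: ready={H} → run H
t=30: ready={H} → run H
t=31: ready={H} → run H
t=32: ready={H} → run H
t=33: ready={H} → run H
t=34: ready={H} → run H
t=35: (idle)
t=36: (idle)
t=37: (idle)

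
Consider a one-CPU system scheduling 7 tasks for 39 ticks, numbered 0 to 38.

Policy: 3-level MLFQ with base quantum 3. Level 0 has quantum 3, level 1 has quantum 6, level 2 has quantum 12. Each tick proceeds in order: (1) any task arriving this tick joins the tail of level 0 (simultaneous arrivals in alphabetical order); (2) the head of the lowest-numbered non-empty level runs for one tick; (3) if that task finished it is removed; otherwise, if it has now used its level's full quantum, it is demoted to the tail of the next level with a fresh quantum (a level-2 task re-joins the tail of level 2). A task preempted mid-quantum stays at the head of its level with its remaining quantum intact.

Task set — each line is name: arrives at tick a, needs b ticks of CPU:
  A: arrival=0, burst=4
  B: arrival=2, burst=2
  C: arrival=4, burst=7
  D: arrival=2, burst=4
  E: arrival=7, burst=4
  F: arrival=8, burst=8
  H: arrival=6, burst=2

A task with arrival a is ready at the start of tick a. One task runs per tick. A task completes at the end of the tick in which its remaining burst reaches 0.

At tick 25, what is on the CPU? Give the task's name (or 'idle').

running at tick 25 = E

t=0: L0/L1/L2 = A/-/- → run A
t=1: L0/L1/L2 = A/-/- → run A
t=2: L0/L1/L2 = ABD/-/- → run A
t=3: L0/L1/L2 = BD/A/- → run B
t=4: L0/L1/L2 = BDC/A/- → run B
t=5: L0/L1/L2 = DC/A/- → run D
t=6: L0/L1/L2 = DCH/A/- → run D
t=7: L0/L1/L2 = DCHE/A/- → run D
t=8: L0/L1/L2 = CHEF/AD/- → run C
t=9: L0/L1/L2 = CHEF/AD/- → run C
t=10: L0/L1/L2 = CHEF/AD/- → run C
t=11: L0/L1/L2 = HEF/ADC/- → run H
t=12: L0/L1/L2 = HEF/ADC/- → run H
t=13: L0/L1/L2 = EF/ADC/- → run E
t=14: L0/L1/L2 = EF/ADC/- → run E
t=15: L0/L1/L2 = EF/ADC/- → run E
t=16: L0/L1/L2 = F/ADCE/- → run F
t=17: L0/L1/L2 = F/ADCE/- → run F
t=18: L0/L1/L2 = F/ADCE/- → run F
t=19: L0/L1/L2 = -/ADCEF/- → run A
t=20: L0/L1/L2 = -/DCEF/- → run D
t=21: L0/L1/L2 = -/CEF/- → run C
t=22: L0/L1/L2 = -/CEF/- → run C
t=23: L0/L1/L2 = -/CEF/- → run C
t=24: L0/L1/L2 = -/CEF/- → run C
t=25: L0/L1/L2 = -/EF/- → run E
t=26: L0/L1/L2 = -/F/- → run F
t=27: L0/L1/L2 = -/F/- → run F
t=28: L0/L1/L2 = -/F/- → run F
t=29: L0/L1/L2 = -/F/- → run F
t=30: L0/L1/L2 = -/F/- → run F
t=31: (idle)
t=32: (idle)
t=33: (idle)
t=34: (idle)
t=35: (idle)
t=36: (idle)
t=37: (idle)
t=38: (idle)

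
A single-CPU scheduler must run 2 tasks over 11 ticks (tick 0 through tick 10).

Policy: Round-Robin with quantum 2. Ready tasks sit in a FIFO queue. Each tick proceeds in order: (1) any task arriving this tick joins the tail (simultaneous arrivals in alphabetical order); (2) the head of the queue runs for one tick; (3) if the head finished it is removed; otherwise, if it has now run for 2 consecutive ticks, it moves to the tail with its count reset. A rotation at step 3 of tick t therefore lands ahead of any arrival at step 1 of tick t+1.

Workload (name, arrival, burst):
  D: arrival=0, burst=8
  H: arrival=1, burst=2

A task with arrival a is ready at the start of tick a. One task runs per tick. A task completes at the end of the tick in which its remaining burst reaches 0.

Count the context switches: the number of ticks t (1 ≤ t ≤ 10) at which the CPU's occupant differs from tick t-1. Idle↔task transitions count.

context switches = 3

t=0: queue=[D] q_used=0 → run D
t=1: queue=[D,H] q_used=1 → run D
t=2: queue=[H,D] q_used=0 → run H
t=3: queue=[H,D] q_used=1 → run H
t=4: queue=[D] q_used=0 → run D
t=5: queue=[D] q_used=1 → run D
t=6: queue=[D] q_used=0 → run D
t=7: queue=[D] q_used=1 → run D
t=8: queue=[D] q_used=0 → run D
t=9: queue=[D] q_used=1 → run D
t=10: (idle)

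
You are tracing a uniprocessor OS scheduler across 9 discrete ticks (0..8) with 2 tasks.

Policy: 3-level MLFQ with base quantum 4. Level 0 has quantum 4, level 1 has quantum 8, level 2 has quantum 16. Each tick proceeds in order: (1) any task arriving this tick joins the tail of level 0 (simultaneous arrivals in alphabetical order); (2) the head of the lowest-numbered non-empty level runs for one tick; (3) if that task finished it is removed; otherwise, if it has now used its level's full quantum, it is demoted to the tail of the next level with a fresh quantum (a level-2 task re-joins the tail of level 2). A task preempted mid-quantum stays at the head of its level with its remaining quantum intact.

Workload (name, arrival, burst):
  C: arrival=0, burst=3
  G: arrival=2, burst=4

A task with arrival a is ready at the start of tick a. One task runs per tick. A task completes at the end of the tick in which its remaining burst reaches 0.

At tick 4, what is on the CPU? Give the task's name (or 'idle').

t=0: L0/L1/L2 = C/-/- → run C
t=1: L0/L1/L2 = C/-/- → run C
t=2: L0/L1/L2 = CG/-/- → run C
t=3: L0/L1/L2 = G/-/- → run G
t=4: L0/L1/L2 = G/-/- → run G
t=5: L0/L1/L2 = G/-/- → run G
t=6: L0/L1/L2 = G/-/- → run G
t=7: (idle)
t=8: (idle)

running at tick 4 = G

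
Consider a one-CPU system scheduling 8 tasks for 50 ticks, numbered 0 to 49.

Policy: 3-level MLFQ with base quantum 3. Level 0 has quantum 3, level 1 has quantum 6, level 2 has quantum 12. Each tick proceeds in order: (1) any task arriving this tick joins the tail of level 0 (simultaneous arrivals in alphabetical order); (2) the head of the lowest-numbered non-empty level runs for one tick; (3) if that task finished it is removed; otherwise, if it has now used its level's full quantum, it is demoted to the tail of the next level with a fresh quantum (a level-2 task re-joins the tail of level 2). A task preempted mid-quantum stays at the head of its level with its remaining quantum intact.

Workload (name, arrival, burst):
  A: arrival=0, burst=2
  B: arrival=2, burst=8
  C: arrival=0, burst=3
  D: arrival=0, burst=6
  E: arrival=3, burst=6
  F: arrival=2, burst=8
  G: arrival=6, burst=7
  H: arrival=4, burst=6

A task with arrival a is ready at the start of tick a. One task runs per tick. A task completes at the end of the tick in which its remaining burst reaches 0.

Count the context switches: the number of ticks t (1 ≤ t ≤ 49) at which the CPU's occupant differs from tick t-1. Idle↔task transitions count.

t=0: L0/L1/L2 = ACD/-/- → run A
t=1: L0/L1/L2 = ACD/-/- → run A
t=2: L0/L1/L2 = CDBF/-/- → run C
t=3: L0/L1/L2 = CDBFE/-/- → run C
t=4: L0/L1/L2 = CDBFEH/-/- → run C
t=5: L0/L1/L2 = DBFEH/-/- → run D
t=6: L0/L1/L2 = DBFEHG/-/- → run D
t=7: L0/L1/L2 = DBFEHG/-/- → run D
t=8: L0/L1/L2 = BFEHG/D/- → run B
t=9: L0/L1/L2 = BFEHG/D/- → run B
t=10: L0/L1/L2 = BFEHG/D/- → run B
t=11: L0/L1/L2 = FEHG/DB/- → run F
t=12: L0/L1/L2 = FEHG/DB/- → run F
t=13: L0/L1/L2 = FEHG/DB/- → run F
t=14: L0/L1/L2 = EHG/DBF/- → run E
t=15: L0/L1/L2 = EHG/DBF/- → run E
t=16: L0/L1/L2 = EHG/DBF/- → run E
t=17: L0/L1/L2 = HG/DBFE/- → run H
t=18: L0/L1/L2 = HG/DBFE/- → run H
t=19: L0/L1/L2 = HG/DBFE/- → run H
t=20: L0/L1/L2 = G/DBFEH/- → run G
t=21: L0/L1/L2 = G/DBFEH/- → run G
t=22: L0/L1/L2 = G/DBFEH/- → run G
t=23: L0/L1/L2 = -/DBFEHG/- → run D
t=24: L0/L1/L2 = -/DBFEHG/- → run D
t=25: L0/L1/L2 = -/DBFEHG/- → run D
t=26: L0/L1/L2 = -/BFEHG/- → run B
t=27: L0/L1/L2 = -/BFEHG/- → run B
t=28: L0/L1/L2 = -/BFEHG/- → run B
t=29: L0/L1/L2 = -/BFEHG/- → run B
t=30: L0/L1/L2 = -/BFEHG/- → run B
t=31: L0/L1/L2 = -/FEHG/- → run F
t=32: L0/L1/L2 = -/FEHG/- → run F
t=33: L0/L1/L2 = -/FEHG/- → run F
t=34: L0/L1/L2 = -/FEHG/- → run F
t=35: L0/L1/L2 = -/FEHG/- → run F
t=36: L0/L1/L2 = -/EHG/- → run E
t=37: L0/L1/L2 = -/EHG/- → run E
t=38: L0/L1/L2 = -/EHG/- → run E
t=39: L0/L1/L2 = -/HG/- → run H
t=40: L0/L1/L2 = -/HG/- → run H
t=41: L0/L1/L2 = -/HG/- → run H
t=42: L0/L1/L2 = -/G/- → run G
t=43: L0/L1/L2 = -/G/- → run G
t=44: L0/L1/L2 = -/G/- → run G
t=45: L0/L1/L2 = -/G/- → run G
t=46: (idle)
t=47: (idle)
t=48: (idle)
t=49: (idle)

context switches = 14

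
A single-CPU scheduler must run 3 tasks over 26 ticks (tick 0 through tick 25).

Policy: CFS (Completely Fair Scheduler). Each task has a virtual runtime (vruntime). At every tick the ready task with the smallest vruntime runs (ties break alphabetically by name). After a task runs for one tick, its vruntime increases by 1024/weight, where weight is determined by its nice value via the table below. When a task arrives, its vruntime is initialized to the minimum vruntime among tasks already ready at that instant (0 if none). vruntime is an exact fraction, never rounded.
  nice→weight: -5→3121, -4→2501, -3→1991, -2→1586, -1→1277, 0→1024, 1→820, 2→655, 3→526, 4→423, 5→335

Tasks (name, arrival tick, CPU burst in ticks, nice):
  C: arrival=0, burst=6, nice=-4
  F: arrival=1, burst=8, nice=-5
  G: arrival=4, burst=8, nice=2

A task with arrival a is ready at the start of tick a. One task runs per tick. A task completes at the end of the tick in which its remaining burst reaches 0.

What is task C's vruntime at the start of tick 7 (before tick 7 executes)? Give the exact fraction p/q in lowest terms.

vruntime(C, start of tick 7) = 3072/2501

t=0: vr[C=0] → run C
t=1: vr[C=1024/2501 F=1024/2501] → run C
t=2: vr[C=2048/2501 F=1024/2501] → run F
t=3: vr[C=2048/2501 F=5756928/7805621] → run F
t=4: vr[C=2048/2501 F=8317952/7805621 G=2048/2501] → run C
t=5: vr[C=3072/2501 F=8317952/7805621 G=2048/2501] → run G
t=6: vr[C=3072/2501 F=8317952/7805621 G=3902464/1638155] → run F
t=7: vr[C=3072/2501 F=10878976/7805621 G=3902464/1638155] → run C
t=8: vr[C=4096/2501 F=10878976/7805621 G=3902464/1638155] → run F
t=9: vr[C=4096/2501 F=13440000/7805621 G=3902464/1638155] → run C
t=10: vr[C=5120/2501 F=13440000/7805621 G=3902464/1638155] → run F
t=11: vr[C=5120/2501 F=16001024/7805621 G=3902464/1638155] → run C
t=12: vr[F=16001024/7805621 G=3902464/1638155] → run F
t=13: vr[F=18562048/7805621 G=3902464/1638155] → run F
t=14: vr[F=21123072/7805621 G=3902464/1638155] → run G
t=15: vr[F=21123072/7805621 G=6463488/1638155] → run F
t=16: vr[G=6463488/1638155] → run G
t=17: vr[G=9024512/1638155] → run G
t=18: vr[G=11585536/1638155] → run G
t=19: vr[G=2829312/327631] → run G
t=20: vr[G=16707584/1638155] → run G
t=21: vr[G=19268608/1638155] → run G
t=22: (idle)
t=23: (idle)
t=24: (idle)
t=25: (idle)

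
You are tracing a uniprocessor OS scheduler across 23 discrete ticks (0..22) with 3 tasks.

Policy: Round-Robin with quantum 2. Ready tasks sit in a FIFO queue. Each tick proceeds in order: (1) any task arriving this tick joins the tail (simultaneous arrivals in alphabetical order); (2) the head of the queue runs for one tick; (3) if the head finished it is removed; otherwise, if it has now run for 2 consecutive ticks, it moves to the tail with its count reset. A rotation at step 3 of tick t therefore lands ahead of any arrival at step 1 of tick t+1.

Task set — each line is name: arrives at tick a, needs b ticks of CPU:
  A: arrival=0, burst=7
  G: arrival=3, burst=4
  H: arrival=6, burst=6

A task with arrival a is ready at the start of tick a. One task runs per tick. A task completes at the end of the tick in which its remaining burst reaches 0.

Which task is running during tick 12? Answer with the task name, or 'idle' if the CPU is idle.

running at tick 12 = A

t=0: queue=[A] q_used=0 → run A
t=1: queue=[A] q_used=1 → run A
t=2: queue=[A] q_used=0 → run A
t=3: queue=[A,G] q_used=1 → run A
t=4: queue=[G,A] q_used=0 → run G
t=5: queue=[G,A] q_used=1 → run G
t=6: queue=[A,G,H] q_used=0 → run A
t=7: queue=[A,G,H] q_used=1 → run A
t=8: queue=[G,H,A] q_used=0 → run G
t=9: queue=[G,H,A] q_used=1 → run G
t=10: queue=[H,A] q_used=0 → run H
t=11: queue=[H,A] q_used=1 → run H
t=12: queue=[A,H] q_used=0 → run A
t=13: queue=[H] q_used=0 → run H
t=14: queue=[H] q_used=1 → run H
t=15: queue=[H] q_used=0 → run H
t=16: queue=[H] q_used=1 → run H
t=17: (idle)
t=18: (idle)
t=19: (idle)
t=20: (idle)
t=21: (idle)
t=22: (idle)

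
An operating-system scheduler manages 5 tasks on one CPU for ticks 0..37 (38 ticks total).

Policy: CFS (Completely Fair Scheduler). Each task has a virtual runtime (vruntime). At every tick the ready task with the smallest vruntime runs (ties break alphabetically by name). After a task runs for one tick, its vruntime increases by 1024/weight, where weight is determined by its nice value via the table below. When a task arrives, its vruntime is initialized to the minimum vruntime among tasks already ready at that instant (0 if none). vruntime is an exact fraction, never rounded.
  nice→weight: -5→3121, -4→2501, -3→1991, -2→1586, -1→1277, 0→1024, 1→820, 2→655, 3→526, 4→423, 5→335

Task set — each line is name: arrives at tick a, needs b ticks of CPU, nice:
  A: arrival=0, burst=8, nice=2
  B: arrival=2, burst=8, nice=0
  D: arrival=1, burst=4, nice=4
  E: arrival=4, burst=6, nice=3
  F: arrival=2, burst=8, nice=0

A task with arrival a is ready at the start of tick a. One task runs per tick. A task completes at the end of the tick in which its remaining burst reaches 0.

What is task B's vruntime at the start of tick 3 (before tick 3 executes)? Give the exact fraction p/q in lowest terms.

vruntime(B, start of tick 3) = 1679/655

t=0: vr[A=0] → run A
t=1: vr[A=1024/655 D=1024/655] → run A
t=2: vr[A=2048/655 B=1024/655 D=1024/655 F=1024/655] → run B
t=3: vr[A=2048/655 B=1679/655 D=1024/655 F=1024/655] → run D
t=4: vr[A=2048/655 B=1679/655 D=1103872/277065 E=1024/655 F=1024/655] → run E
t=5: vr[A=2048/655 B=1679/655 D=1103872/277065 E=604672/172265 F=1024/655] → run F
t=6: vr[A=2048/655 B=1679/655 D=1103872/277065 E=604672/172265 F=1679/655] → run B
t=7: vr[A=2048/655 B=2334/655 D=1103872/277065 E=604672/172265 F=1679/655] → run F
t=8: vr[A=2048/655 B=2334/655 D=1103872/277065 E=604672/172265 F=2334/655] → run A
t=9: vr[A=3072/655 B=2334/655 D=1103872/277065 E=604672/172265 F=2334/655] → run E
t=10: vr[A=3072/655 B=2334/655 D=1103872/277065 E=940032/172265 F=2334/655] → run B
t=11: vr[A=3072/655 B=2989/655 D=1103872/277065 E=940032/172265 F=2334/655] → run F
t=12: vr[A=3072/655 B=2989/655 D=1103872/277065 E=940032/172265 F=2989/655] → run D
t=13: vr[A=3072/655 B=2989/655 D=1774592/277065 E=940032/172265 F=2989/655] → run B
t=14: vr[A=3072/655 B=3644/655 D=1774592/277065 E=940032/172265 F=2989/655] → run F
t=15: vr[A=3072/655 B=3644/655 D=1774592/277065 E=940032/172265 F=3644/655] → run A
t=16: vr[A=4096/655 B=3644/655 D=1774592/277065 E=940032/172265 F=3644/655] → run E
t=17: vr[A=4096/655 B=3644/655 D=1774592/277065 E=1275392/172265 F=3644/655] → run B
t=18: vr[A=4096/655 B=4299/655 D=1774592/277065 E=1275392/172265 F=3644/655] → run F
t=19: vr[A=4096/655 B=4299/655 D=1774592/277065 E=1275392/172265 F=4299/655] → run A
t=20: vr[A=1024/131 B=4299/655 D=1774592/277065 E=1275392/172265 F=4299/655] → run D
t=21: vr[A=1024/131 B=4299/655 D=815104/92355 E=1275392/172265 F=4299/655] → run B
t=22: vr[A=1024/131 B=4954/655 D=815104/92355 E=1275392/172265 F=4299/655] → run F
t=23: vr[A=1024/131 B=4954/655 D=815104/92355 E=1275392/172265 F=4954/655] → run E
t=24: vr[A=1024/131 B=4954/655 D=815104/92355 E=1610752/172265 F=4954/655] → run B
t=25: vr[A=1024/131 B=5609/655 D=815104/92355 E=1610752/172265 F=4954/655] → run F
t=26: vr[A=1024/131 B=5609/655 D=815104/92355 E=1610752/172265 F=5609/655] → run A
t=27: vr[A=6144/655 B=5609/655 D=815104/92355 E=1610752/172265 F=5609/655] → run B
t=28: vr[A=6144/655 D=815104/92355 E=1610752/172265 F=5609/655] → run F
t=29: vr[A=6144/655 D=815104/92355 E=1610752/172265] → run D
t=30: vr[A=6144/655 E=1610752/172265] → run E
t=31: vr[A=6144/655 E=1946112/172265] → run A
t=32: vr[A=7168/655 E=1946112/172265] → run A
t=33: vr[E=1946112/172265] → run E
t=34: (idle)
t=35: (idle)
t=36: (idle)
t=37: (idle)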